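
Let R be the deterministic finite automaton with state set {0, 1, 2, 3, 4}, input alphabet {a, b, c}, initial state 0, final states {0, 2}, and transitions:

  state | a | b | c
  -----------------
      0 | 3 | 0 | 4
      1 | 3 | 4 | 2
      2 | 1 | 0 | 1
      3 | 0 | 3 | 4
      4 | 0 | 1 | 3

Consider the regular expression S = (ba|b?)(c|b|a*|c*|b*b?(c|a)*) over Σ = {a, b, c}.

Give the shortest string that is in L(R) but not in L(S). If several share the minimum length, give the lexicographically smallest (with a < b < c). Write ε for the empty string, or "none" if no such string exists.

aab

The string aab is accepted by R but not by S.
No shorter string lies in the difference, and aab is the lexicographically first length-3 string in L(R) \ L(S).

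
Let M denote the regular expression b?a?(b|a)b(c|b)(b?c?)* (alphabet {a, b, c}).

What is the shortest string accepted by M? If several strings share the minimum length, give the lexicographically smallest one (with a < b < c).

abb

By inspection of the expression, no string of length less than 3 matches, and abb is the lexicographically first match of length 3.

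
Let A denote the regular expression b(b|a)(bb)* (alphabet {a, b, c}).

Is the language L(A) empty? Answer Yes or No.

The string ba matches the expression, so it belongs to L(A).
Since L(A) contains at least one string, it is not empty.

No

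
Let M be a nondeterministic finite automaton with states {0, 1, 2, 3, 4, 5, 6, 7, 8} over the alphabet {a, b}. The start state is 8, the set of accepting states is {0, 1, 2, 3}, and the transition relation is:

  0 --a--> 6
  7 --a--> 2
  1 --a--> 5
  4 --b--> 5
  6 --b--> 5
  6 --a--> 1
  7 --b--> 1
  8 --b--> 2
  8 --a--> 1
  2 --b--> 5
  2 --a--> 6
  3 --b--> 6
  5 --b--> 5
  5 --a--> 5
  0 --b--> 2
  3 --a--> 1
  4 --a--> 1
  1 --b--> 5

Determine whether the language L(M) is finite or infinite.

finite

The useful states (reachable from 8 and able to reach an accepting state) are {1, 2, 6, 8}.
Restricted to these states the transition graph has no cycle, so every accepting path has bounded length and L is finite.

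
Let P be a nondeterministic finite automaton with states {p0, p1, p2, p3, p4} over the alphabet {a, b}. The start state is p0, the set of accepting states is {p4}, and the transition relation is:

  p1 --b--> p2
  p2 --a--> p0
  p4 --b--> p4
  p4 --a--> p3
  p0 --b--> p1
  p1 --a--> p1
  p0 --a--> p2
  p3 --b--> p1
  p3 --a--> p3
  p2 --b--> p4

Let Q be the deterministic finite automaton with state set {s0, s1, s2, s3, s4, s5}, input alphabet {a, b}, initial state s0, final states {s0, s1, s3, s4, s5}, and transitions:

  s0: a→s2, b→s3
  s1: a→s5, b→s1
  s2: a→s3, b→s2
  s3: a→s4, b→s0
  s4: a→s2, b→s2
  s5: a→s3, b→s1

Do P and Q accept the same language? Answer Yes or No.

The string ab is accepted by P but rejected by Q.
So L(P) ≠ L(Q).

No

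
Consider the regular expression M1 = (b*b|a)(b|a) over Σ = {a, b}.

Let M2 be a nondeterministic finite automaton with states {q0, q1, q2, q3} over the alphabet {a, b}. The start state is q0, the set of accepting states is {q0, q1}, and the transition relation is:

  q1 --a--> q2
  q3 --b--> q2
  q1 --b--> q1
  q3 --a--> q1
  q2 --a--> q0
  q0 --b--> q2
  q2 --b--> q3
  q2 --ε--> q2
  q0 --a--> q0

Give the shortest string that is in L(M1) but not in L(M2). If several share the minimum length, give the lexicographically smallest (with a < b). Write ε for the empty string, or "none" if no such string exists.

ab

The string ab is accepted by M1 but not by M2.
No shorter string lies in the difference, and ab is the lexicographically first length-2 string in L(M1) \ L(M2).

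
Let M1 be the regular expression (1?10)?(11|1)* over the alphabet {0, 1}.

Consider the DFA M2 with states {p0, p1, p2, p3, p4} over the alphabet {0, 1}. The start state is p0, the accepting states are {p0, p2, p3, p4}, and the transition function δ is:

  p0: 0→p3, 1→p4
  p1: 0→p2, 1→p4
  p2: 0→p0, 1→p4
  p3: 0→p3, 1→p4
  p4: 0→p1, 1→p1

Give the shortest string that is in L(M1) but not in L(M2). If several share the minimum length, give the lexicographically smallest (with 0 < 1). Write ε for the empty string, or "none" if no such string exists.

10

The string 10 is accepted by M1 but not by M2.
No shorter string lies in the difference, and 10 is the lexicographically first length-2 string in L(M1) \ L(M2).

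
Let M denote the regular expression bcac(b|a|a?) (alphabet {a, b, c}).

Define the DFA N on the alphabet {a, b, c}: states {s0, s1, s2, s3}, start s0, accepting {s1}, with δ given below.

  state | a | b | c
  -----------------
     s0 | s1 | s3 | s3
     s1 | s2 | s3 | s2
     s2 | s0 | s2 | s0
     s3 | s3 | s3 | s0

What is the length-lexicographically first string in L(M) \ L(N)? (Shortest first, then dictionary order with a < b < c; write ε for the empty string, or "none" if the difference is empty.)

bcac

The string bcac is accepted by M but not by N.
No shorter string lies in the difference, and bcac is the lexicographically first length-4 string in L(M) \ L(N).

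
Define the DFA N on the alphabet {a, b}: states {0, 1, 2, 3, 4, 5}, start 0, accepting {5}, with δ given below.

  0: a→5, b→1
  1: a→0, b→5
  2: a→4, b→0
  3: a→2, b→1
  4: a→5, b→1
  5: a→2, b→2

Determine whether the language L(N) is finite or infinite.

infinite

State 0 is reachable from the start and can reach an accepting state, and it lies on the cycle 0 → 1 → 0.
Traversing that cycle any number of times yields accepted strings of unbounded length, so the language is infinite.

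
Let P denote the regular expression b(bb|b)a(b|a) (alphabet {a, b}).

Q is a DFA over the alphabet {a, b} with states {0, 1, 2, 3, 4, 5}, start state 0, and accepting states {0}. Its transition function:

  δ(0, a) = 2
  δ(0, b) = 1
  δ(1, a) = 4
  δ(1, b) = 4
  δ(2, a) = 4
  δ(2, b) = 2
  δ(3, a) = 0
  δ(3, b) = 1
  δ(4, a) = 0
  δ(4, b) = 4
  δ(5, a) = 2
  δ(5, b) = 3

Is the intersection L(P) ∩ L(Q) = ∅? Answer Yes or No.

Converting the expression P to a DFA (subset construction, then merging equivalent states) gives the minimal DFA with states {p0, p1, p2, p3, p4, p5, p6}, start state p0, accepting states {p6} and transitions p0: a→p1, b→p2; p1: a→p1, b→p1; p2: a→p1, b→p3; p3: a→p4, b→p5; p4: a→p6, b→p6; p5: a→p4, b→p1; p6: a→p1, b→p1.
Exploring the product automaton P × Q from the start pair (p0, 0), following both machines on each input symbol, reaches 11 state pairs: (p0, 0), (p1, 2), (p2, 1), (p1, 4), (p3, 4), (p1, 0), (p4, 0), (p5, 4), (p1, 1), (p6, 2), (p6, 1).
P accepts in {p6} and Q accepts in {0}; no reachable pair has both components accepting, so no string drives both machines to acceptance simultaneously and L(P) ∩ L(Q) = ∅.
So no string is accepted by both, and the intersection is empty.

Yes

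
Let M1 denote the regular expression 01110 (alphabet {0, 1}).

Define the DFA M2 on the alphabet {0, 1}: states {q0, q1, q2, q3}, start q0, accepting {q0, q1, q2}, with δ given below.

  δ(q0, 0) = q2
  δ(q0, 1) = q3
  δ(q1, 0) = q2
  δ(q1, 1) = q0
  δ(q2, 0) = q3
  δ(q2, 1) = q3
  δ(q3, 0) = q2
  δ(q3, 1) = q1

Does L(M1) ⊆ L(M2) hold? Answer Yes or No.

Converting the expression M1 to a DFA (subset construction, then merging equivalent states) gives the minimal DFA with states {r0, r1, r2, r3, r4, r5, r6}, start state r0, accepting states {r6} and transitions r0: 0→r1, 1→r2; r1: 0→r2, 1→r3; r2: 0→r2, 1→r2; r3: 0→r2, 1→r4; r4: 0→r2, 1→r5; r5: 0→r6, 1→r2; r6: 0→r2, 1→r2.
Exploring the product automaton M1 × M2 from the start pair (r0, q0), following both machines on each input symbol, reaches 10 state pairs: (r0, q0), (r1, q2), (r2, q3), (r3, q3), (r2, q2), (r2, q1), (r4, q1), (r2, q0), (r5, q0), (r6, q2).
M1 accepts in {r6} and M2 accepts in {q0, q1, q2}. The reachable pairs whose M1-component is accepting are (r6, q2); in each of them the M2-component is accepting too, so the product for L(M1) \ L(M2) (M1-component accepting, M2-component rejecting) has no reachable accepting pair and the difference is empty.
Hence every string in L(M1) is also in L(M2).

Yes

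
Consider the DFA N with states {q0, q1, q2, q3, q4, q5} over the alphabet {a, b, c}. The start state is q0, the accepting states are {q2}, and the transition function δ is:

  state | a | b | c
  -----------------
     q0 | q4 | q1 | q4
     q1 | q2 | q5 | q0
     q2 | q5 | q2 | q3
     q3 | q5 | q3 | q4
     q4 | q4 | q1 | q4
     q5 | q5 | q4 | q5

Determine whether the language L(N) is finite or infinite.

infinite

State q0 is reachable from the start and can reach an accepting state, and it lies on the cycle q0 → q1 → q0.
Traversing that cycle any number of times yields accepted strings of unbounded length, so the language is infinite.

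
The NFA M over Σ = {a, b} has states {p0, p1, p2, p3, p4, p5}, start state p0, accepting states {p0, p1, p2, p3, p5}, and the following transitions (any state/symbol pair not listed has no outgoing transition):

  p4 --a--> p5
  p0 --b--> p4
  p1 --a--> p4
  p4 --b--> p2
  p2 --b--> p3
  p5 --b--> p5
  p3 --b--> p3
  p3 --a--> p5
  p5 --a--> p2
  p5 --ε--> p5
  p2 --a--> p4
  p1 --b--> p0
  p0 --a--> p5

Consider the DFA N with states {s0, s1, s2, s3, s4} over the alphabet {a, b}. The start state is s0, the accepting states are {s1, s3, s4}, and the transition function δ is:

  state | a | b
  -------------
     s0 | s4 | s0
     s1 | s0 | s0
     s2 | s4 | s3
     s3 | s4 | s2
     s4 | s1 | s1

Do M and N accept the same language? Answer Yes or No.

No

The empty string ε is accepted by M but rejected by N.
So L(M) ≠ L(N).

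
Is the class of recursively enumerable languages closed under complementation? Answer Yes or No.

No

If both L and its complement were r.e., running the two recognisers in parallel would decide L, so L would be recursive; but there are r.e. languages that are not recursive (e.g. the halting problem), and their complements are therefore not r.e.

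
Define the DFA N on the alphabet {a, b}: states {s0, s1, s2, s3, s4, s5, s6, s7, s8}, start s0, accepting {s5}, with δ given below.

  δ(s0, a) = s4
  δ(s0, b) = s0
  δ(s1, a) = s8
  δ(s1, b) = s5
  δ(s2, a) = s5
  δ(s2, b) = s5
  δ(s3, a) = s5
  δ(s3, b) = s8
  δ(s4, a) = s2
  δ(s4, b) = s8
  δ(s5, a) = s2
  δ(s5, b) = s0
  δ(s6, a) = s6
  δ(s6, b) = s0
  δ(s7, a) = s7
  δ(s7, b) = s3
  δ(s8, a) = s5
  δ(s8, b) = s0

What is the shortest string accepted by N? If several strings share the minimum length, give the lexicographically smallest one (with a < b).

A breadth-first search from s0 reaches an accepting state first via the path s0 → s4 → s2 → s5 on input aaa.
No string of length < 3 is accepted (BFS exhausts all shorter strings without reaching an accepting state), and aaa is the lexicographically least accepting string of length 3.

aaa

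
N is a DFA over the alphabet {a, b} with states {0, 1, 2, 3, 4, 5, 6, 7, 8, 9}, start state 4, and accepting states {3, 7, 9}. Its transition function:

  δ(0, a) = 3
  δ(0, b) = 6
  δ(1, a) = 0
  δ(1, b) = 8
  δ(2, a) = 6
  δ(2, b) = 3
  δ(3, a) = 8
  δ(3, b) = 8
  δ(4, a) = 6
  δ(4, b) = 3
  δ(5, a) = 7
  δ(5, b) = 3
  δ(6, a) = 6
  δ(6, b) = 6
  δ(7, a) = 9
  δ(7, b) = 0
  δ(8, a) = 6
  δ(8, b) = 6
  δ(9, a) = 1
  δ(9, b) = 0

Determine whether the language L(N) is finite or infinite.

finite

The useful states (reachable from 4 and able to reach an accepting state) are {3, 4}.
Restricted to these states the transition graph has no cycle, so every accepting path has bounded length and L is finite.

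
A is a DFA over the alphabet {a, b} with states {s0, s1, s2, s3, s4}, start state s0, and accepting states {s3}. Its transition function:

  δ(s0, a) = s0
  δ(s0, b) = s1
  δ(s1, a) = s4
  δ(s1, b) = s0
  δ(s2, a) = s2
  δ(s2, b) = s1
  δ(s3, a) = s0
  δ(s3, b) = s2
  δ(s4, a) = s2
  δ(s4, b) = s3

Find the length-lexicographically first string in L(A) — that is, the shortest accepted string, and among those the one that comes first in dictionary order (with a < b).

A breadth-first search from s0 reaches an accepting state first via the path s0 → s1 → s4 → s3 on input bab.
No string of length < 3 is accepted (BFS exhausts all shorter strings without reaching an accepting state), and bab is the lexicographically least accepting string of length 3.

bab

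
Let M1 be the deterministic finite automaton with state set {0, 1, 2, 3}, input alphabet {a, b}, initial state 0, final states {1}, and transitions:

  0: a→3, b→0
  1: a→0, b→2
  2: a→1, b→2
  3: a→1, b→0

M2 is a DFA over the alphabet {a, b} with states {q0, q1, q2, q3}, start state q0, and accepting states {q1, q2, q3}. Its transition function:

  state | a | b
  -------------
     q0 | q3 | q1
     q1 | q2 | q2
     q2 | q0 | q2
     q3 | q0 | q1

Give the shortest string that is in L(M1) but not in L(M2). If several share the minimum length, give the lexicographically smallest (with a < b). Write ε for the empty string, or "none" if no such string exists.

The string aa is accepted by M1 but not by M2.
No shorter string lies in the difference, and aa is the lexicographically first length-2 string in L(M1) \ L(M2).

aa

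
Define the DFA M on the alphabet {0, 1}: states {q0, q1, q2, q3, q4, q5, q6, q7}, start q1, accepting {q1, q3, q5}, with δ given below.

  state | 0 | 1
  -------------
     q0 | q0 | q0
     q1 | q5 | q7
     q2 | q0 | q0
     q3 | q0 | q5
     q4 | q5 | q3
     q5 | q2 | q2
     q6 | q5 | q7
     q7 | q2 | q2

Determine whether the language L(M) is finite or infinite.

finite

The useful states (reachable from q1 and able to reach an accepting state) are {q1, q5}.
Restricted to these states the transition graph has no cycle, so every accepting path has bounded length and L is finite.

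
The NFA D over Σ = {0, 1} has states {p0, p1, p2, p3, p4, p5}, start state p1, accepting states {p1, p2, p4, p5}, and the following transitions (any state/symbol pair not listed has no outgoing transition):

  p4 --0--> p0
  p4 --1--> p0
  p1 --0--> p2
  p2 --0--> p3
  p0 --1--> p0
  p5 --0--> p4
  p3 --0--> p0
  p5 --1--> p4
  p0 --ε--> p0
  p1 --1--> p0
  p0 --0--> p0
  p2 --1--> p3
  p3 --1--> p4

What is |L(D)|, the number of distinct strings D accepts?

4

The useful subgraph on states {p1, p2, p3, p4} is acyclic, so L(D) is finite; the longest accepting path visits 4 useful states, giving maximum string length 3.
Counting accepting paths from p1 by length: 1 of length 0, 1 of length 1, 2 of length 3. Total 4.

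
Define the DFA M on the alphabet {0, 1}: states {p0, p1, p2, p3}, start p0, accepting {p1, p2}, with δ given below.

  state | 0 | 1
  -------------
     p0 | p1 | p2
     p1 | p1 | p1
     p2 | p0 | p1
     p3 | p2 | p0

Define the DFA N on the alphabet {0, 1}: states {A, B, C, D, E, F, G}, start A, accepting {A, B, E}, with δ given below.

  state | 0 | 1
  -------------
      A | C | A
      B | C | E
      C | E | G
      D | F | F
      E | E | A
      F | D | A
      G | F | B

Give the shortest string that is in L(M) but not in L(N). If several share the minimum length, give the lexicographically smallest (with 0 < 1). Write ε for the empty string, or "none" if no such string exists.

0

The string 0 is accepted by M but not by N.
No shorter string lies in the difference, and 0 is the lexicographically first length-1 string in L(M) \ L(N).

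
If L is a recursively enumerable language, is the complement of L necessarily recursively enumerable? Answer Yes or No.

No

If both L and its complement were r.e., running the two recognisers in parallel would decide L, so L would be recursive; but there are r.e. languages that are not recursive (e.g. the halting problem), and their complements are therefore not r.e.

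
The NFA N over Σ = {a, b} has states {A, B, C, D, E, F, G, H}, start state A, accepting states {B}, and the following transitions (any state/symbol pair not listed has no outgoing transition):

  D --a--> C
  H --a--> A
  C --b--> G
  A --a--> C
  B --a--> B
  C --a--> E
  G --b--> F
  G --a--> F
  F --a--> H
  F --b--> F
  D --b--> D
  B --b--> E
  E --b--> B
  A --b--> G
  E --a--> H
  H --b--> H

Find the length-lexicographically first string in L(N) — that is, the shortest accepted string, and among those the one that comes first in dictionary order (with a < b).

A breadth-first search from A reaches an accepting state first via the path A → C → E → B on input aab.
No string of length < 3 is accepted (BFS exhausts all shorter strings without reaching an accepting state), and aab is the lexicographically least accepting string of length 3.

aab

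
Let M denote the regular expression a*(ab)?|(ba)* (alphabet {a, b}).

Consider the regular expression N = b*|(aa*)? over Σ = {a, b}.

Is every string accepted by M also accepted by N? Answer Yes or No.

No

The string ab is in L(M) but not in L(N).
So L(M) ⊄ L(N).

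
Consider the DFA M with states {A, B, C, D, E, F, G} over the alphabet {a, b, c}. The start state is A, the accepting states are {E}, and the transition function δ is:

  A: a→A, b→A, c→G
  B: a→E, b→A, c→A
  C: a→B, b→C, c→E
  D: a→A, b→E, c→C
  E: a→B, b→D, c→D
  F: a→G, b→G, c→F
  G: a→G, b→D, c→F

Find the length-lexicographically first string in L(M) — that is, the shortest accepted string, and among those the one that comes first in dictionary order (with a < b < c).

A breadth-first search from A reaches an accepting state first via the path A → G → D → E on input cbb.
No string of length < 3 is accepted (BFS exhausts all shorter strings without reaching an accepting state), and cbb is the lexicographically least accepting string of length 3.

cbb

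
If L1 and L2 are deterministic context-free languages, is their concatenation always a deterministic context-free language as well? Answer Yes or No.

Take L₁ = {ε, c} (finite, hence regular and DCFL) and L₂ = {c aⁿbⁿ : n≥0} ∪ {cc aⁿb²ⁿ : n≥0} (a DCFL: the number of leading c's tells the DPDA whether to pop one stack symbol per b or per two b's). Then L₁L₂ ∩ cca⁺b* = {cc aⁿbⁿ : n≥1} ∪ {cc aⁿb²ⁿ : n≥1}. If L₁L₂ were a DCFL, so would be this intersection with a regular set, and a DPDA for it started from its configuration after reading cc would accept {aⁿbⁿ : n≥1} ∪ {aⁿb²ⁿ : n≥1}, which no deterministic PDA accepts (a DPDA for it would have a single run on aⁿb²ⁿ, accepting after the prefix aⁿbⁿ and accepting again after n more b's; an ordinary PDA that simulates it on a's and b's and, at any moment when it is accepting, may switch to reading only a fresh letter d while feeding each d to the simulation as a b, would accept aⁱbʲdᵏ (k≥1) exactly when both aⁱbʲ and aⁱbʲ⁺ᵏ are in the language, i.e. its language intersected with the regular set a*b*d⁺ would be exactly {aⁿbⁿdⁿ : n≥1} — impossible, since context-free languages are closed under intersection with regular sets and {aⁿbⁿdⁿ} is not context-free). Hence L₁L₂ is not a DCFL.

No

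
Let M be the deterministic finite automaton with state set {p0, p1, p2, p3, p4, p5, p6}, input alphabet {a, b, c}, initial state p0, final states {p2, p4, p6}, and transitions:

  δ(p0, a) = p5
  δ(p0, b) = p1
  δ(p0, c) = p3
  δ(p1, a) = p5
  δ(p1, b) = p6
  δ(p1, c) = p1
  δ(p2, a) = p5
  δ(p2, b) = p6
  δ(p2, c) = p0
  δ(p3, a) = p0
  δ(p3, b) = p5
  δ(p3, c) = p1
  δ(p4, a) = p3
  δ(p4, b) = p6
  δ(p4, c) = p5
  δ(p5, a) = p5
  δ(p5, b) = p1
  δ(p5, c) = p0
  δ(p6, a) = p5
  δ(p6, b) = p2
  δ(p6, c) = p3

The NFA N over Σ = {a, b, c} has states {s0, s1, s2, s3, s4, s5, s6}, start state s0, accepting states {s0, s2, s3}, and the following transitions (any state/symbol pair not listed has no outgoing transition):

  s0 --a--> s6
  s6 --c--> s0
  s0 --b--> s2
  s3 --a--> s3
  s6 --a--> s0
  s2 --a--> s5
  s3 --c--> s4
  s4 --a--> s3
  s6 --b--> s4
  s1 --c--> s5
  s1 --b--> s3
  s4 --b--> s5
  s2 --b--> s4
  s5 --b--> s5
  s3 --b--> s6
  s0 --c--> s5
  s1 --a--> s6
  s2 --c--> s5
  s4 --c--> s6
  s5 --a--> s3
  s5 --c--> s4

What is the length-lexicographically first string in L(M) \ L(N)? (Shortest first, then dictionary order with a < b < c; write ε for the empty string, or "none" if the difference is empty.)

The string bb is accepted by M but not by N.
No shorter string lies in the difference, and bb is the lexicographically first length-2 string in L(M) \ L(N).

bb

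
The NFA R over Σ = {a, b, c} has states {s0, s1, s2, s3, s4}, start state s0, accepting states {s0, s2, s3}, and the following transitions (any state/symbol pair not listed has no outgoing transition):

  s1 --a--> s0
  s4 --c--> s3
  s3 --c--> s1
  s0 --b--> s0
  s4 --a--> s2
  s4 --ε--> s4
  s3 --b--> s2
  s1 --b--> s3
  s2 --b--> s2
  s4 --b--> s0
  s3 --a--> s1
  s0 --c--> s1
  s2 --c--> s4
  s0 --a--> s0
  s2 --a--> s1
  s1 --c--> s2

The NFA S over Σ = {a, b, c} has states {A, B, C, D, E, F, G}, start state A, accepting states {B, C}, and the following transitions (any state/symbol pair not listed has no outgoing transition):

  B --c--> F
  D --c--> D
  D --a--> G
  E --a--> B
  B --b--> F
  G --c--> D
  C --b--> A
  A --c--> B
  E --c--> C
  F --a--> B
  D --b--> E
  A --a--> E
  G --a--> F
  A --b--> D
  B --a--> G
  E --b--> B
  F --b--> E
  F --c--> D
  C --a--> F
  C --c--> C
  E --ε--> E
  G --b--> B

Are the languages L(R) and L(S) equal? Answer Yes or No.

The empty string ε is accepted by R but rejected by S.
So L(R) ≠ L(S).

No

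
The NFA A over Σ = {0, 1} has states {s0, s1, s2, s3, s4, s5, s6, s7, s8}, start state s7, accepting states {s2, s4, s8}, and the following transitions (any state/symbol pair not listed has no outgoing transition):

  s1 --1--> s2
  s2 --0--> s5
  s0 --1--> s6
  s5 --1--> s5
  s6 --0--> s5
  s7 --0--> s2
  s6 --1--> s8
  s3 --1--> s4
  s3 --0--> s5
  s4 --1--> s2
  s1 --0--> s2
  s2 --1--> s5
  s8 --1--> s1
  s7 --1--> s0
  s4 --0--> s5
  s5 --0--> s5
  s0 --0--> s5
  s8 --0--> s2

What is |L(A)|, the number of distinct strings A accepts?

The useful subgraph on states {s0, s1, s2, s6, s7, s8} is acyclic, so L(A) is finite; the longest accepting path visits 6 useful states, giving maximum string length 5.
Counting accepting paths from s7 by length: 1 of length 1, 1 of length 3, 1 of length 4, 2 of length 5. Total 5.

5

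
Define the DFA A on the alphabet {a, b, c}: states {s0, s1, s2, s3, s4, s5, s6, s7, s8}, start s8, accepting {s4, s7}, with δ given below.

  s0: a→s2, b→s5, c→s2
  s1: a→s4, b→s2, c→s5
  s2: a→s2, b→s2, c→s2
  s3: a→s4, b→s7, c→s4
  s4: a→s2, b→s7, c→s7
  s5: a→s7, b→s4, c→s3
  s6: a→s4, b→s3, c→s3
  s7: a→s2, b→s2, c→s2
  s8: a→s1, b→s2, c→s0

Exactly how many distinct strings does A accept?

25

The useful subgraph on states {s0, s1, s3, s4, s5, s7, s8} is acyclic, so L(A) is finite; the longest accepting path visits 6 useful states, giving maximum string length 5.
Counting accepting paths from s8 by length: 1 of length 2, 6 of length 3, 10 of length 4, 8 of length 5. Total 25.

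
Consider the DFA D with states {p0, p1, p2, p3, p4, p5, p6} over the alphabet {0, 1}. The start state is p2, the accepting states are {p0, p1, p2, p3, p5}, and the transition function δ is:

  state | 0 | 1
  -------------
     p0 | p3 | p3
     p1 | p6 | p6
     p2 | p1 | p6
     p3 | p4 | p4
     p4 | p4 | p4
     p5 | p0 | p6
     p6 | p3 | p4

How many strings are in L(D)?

The useful subgraph on states {p1, p2, p3, p6} is acyclic, so L(D) is finite; the longest accepting path visits 4 useful states, giving maximum string length 3.
Counting accepting paths from p2 by length: 1 of length 0, 1 of length 1, 1 of length 2, 2 of length 3. Total 5.

5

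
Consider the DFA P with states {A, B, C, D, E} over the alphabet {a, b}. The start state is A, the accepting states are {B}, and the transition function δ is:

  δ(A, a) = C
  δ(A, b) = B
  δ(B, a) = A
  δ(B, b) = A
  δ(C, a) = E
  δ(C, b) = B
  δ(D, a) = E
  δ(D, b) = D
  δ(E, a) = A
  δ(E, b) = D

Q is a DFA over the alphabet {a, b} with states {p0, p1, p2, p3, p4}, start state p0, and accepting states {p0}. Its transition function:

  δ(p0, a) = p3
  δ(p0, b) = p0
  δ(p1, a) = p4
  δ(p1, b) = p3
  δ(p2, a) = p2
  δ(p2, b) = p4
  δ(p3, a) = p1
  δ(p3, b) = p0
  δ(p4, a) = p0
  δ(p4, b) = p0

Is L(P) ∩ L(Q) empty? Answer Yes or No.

The string b is accepted by both P and Q.
Hence L(P) ∩ L(Q) ≠ ∅.

No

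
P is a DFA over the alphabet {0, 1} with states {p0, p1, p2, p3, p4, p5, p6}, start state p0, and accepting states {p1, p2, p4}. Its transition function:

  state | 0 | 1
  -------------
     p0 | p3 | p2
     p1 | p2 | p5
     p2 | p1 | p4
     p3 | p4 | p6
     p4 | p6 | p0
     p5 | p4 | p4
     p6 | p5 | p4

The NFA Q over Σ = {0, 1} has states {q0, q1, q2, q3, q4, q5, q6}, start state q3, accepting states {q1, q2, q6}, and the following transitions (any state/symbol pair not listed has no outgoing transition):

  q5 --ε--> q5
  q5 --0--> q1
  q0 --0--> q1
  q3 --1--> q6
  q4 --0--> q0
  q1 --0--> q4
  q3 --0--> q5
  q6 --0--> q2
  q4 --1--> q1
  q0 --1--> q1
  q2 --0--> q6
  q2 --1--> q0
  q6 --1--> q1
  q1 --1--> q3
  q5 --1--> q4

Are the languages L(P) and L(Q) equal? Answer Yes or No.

Yes

Exploring the product automaton P × Q from the start pair (p0, q3), following both machines on each input symbol, reaches 7 state pairs: (p0, q3), (p3, q5), (p2, q6), (p4, q1), (p6, q4), (p1, q2), (p5, q0).
P accepts in {p1, p2, p4} and Q accepts in {q1, q2, q6}. In every reachable pair the two components are either both accepting — (p2, q6), (p4, q1), (p1, q2) — or both non-accepting, so no string is accepted by exactly one of the machines: L(P) \ L(Q) and L(Q) \ L(P) are both empty.
Hence every string is accepted by P iff it is accepted by Q, and the two languages coincide.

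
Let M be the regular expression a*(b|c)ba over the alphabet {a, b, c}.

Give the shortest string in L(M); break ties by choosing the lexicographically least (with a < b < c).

By inspection of the expression, no string of length less than 3 matches, and bba is the lexicographically first match of length 3.

bba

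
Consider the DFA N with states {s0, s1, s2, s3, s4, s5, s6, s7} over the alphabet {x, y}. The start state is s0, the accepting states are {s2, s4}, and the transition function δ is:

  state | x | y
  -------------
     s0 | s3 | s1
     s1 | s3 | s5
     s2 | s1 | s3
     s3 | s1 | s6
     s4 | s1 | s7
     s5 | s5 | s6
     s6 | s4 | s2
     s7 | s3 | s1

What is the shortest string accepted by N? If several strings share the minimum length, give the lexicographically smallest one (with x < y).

A breadth-first search from s0 reaches an accepting state first via the path s0 → s3 → s6 → s4 on input xyx.
No string of length < 3 is accepted (BFS exhausts all shorter strings without reaching an accepting state), and xyx is the lexicographically least accepting string of length 3.

xyx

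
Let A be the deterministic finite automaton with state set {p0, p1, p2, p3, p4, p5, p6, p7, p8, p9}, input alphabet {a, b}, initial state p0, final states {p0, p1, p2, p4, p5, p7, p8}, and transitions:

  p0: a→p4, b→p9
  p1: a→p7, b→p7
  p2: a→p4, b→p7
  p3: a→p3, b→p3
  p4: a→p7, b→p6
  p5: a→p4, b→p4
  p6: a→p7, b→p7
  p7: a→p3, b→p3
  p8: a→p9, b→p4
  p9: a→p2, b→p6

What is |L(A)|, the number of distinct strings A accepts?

The useful subgraph on states {p0, p2, p4, p6, p7, p9} is acyclic, so L(A) is finite; the longest accepting path visits 6 useful states, giving maximum string length 5.
Counting accepting paths from p0 by length: 1 of length 0, 1 of length 1, 2 of length 2, 6 of length 3, 1 of length 4, 2 of length 5. Total 13.

13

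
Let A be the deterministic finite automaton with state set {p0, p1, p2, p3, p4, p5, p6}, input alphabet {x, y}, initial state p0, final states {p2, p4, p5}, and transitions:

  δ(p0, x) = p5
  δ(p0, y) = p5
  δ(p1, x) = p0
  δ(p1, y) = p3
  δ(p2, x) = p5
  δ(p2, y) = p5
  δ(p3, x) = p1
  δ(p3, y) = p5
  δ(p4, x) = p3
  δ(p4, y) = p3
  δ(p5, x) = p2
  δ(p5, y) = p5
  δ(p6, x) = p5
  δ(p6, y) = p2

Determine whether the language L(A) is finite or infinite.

infinite

State p5 is reachable from the start and can reach an accepting state, and it lies on the cycle p5 → p2 → p5.
Traversing that cycle any number of times yields accepted strings of unbounded length, so the language is infinite.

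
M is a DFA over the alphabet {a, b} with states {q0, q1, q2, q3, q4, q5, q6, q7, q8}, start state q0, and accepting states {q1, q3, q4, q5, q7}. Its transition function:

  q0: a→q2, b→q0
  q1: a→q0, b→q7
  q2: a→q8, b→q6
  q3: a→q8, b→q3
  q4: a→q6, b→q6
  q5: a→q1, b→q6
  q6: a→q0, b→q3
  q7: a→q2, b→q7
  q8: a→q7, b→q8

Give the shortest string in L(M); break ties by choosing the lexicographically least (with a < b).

A breadth-first search from q0 reaches an accepting state first via the path q0 → q2 → q8 → q7 on input aaa.
No string of length < 3 is accepted (BFS exhausts all shorter strings without reaching an accepting state), and aaa is the lexicographically least accepting string of length 3.

aaa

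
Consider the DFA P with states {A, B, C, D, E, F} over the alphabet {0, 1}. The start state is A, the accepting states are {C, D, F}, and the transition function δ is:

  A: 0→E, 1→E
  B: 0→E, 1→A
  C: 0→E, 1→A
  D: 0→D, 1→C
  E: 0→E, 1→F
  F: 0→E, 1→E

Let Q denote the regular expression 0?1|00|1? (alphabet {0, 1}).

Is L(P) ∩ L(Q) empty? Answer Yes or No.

The string 01 is accepted by both P and Q.
Hence L(P) ∩ L(Q) ≠ ∅.

No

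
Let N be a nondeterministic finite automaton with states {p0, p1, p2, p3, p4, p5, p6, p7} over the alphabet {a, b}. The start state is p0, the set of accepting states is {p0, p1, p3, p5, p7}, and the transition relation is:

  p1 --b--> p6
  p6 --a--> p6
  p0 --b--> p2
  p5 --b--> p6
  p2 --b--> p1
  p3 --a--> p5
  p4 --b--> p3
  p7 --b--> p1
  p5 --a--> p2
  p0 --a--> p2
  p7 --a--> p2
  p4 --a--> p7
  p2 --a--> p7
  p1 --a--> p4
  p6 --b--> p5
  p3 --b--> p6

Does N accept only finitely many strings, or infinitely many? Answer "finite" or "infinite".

State p2 is reachable from the start and can reach an accepting state, and it lies on the cycle p2 → p1 → p4 → p3 → p5 → p2.
Traversing that cycle any number of times yields accepted strings of unbounded length, so the language is infinite.

infinite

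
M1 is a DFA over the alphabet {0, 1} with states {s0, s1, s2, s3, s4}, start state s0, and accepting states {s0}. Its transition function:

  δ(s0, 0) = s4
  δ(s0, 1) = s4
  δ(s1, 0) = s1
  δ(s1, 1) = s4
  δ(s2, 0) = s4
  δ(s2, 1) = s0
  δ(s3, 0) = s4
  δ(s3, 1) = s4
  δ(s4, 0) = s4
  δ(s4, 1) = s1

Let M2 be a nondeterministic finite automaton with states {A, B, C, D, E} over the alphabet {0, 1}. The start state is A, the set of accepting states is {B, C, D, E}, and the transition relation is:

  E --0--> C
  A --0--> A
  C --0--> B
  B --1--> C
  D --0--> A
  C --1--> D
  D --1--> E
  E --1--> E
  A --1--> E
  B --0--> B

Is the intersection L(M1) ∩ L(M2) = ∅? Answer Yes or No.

Yes

Exploring the product automaton M1 × M2 from the start pair (s0, A), following both machines on each input symbol, reaches 11 state pairs: (s0, A), (s4, A), (s4, E), (s1, E), (s4, C), (s1, C), (s4, B), (s1, D), (s1, B), (s4, D), (s1, A).
M1 accepts in {s0} and M2 accepts in {B, C, D, E}; no reachable pair has both components accepting, so no string drives both machines to acceptance simultaneously and L(M1) ∩ L(M2) = ∅.
So no string is accepted by both, and the intersection is empty.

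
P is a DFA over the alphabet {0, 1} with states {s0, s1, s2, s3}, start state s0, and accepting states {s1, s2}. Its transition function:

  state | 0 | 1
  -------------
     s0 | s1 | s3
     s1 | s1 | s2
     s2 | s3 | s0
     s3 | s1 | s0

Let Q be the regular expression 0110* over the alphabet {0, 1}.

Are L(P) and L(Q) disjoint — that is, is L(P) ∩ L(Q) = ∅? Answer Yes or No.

No

The string 0110 is accepted by both P and Q.
Hence L(P) ∩ L(Q) ≠ ∅.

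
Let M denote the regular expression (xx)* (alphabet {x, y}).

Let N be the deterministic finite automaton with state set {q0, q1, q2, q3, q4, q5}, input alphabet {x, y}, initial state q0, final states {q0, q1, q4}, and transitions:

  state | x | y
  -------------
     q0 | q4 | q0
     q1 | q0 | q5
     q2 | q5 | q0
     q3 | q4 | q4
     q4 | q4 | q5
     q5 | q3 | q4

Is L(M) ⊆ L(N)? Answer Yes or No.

Converting the expression M to a DFA (subset construction, then merging equivalent states) gives the minimal DFA with states {m0, m1, m2}, start state m0, accepting states {m0} and transitions m0: x→m1, y→m2; m1: x→m0, y→m2; m2: x→m2, y→m2.
Exploring the product automaton M × N from the start pair (m0, q0), following both machines on each input symbol, reaches 7 state pairs: (m0, q0), (m1, q4), (m2, q0), (m0, q4), (m2, q5), (m2, q4), (m2, q3).
M accepts in {m0} and N accepts in {q0, q1, q4}. The reachable pairs whose M-component is accepting are (m0, q0), (m0, q4); in each of them the N-component is accepting too, so the product for L(M) \ L(N) (M-component accepting, N-component rejecting) has no reachable accepting pair and the difference is empty.
Hence every string in L(M) is also in L(N).

Yes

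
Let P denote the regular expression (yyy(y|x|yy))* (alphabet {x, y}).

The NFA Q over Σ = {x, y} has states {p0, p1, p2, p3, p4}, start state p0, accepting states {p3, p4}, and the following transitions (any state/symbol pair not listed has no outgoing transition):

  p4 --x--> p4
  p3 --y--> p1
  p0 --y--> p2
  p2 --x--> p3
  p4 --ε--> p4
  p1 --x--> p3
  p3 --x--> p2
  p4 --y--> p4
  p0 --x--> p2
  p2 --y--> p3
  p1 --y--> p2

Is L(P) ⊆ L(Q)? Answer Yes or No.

The empty string ε is in L(P) but not in L(Q).
So L(P) ⊄ L(Q).

No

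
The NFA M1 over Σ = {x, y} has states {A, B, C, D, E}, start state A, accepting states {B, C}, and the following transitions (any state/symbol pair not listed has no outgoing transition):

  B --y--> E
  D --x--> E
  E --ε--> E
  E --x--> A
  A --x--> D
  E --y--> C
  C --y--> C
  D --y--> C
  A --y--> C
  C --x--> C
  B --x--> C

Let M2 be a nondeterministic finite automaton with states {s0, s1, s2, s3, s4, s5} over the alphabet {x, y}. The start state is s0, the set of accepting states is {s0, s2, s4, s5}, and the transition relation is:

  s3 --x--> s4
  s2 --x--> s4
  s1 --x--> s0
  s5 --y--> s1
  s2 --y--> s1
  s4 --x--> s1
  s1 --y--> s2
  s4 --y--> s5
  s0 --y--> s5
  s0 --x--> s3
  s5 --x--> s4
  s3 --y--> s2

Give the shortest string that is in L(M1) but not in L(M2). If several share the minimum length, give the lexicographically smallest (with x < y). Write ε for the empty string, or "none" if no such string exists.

yy

The string yy is accepted by M1 but not by M2.
No shorter string lies in the difference, and yy is the lexicographically first length-2 string in L(M1) \ L(M2).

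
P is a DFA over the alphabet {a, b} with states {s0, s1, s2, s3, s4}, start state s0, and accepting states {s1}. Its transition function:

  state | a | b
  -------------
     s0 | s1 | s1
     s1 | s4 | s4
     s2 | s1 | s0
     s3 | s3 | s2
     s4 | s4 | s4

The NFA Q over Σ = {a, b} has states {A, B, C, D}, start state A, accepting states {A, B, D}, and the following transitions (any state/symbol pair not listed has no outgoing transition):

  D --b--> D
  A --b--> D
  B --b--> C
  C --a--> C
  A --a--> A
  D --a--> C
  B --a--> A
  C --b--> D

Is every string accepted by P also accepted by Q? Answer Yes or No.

Exploring the product automaton P × Q from the start pair (s0, A), following both machines on each input symbol, reaches 6 state pairs: (s0, A), (s1, A), (s1, D), (s4, A), (s4, D), (s4, C).
P accepts in {s1} and Q accepts in {A, B, D}. The reachable pairs whose P-component is accepting are (s1, A), (s1, D); in each of them the Q-component is accepting too, so the product for L(P) \ L(Q) (P-component accepting, Q-component rejecting) has no reachable accepting pair and the difference is empty.
Hence every string in L(P) is also in L(Q).

Yes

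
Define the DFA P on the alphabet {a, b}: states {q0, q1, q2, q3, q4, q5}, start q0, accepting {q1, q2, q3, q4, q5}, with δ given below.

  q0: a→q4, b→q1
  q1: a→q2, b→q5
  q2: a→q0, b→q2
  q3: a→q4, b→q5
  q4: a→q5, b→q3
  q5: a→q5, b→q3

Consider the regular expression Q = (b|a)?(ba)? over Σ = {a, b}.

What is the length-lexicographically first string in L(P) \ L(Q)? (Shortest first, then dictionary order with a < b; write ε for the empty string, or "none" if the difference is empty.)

The string aa is accepted by P but not by Q.
No shorter string lies in the difference, and aa is the lexicographically first length-2 string in L(P) \ L(Q).

aa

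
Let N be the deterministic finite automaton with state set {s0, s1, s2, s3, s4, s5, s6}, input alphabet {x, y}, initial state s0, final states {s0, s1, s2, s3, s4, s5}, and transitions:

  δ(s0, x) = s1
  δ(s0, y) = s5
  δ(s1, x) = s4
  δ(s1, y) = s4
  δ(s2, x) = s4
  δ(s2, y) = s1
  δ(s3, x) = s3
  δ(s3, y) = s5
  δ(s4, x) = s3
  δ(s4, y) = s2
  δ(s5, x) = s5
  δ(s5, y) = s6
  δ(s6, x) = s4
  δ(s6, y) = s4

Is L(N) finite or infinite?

infinite

State s1 is reachable from the start and can reach an accepting state, and it lies on the cycle s1 → s4 → s2 → s1.
Traversing that cycle any number of times yields accepted strings of unbounded length, so the language is infinite.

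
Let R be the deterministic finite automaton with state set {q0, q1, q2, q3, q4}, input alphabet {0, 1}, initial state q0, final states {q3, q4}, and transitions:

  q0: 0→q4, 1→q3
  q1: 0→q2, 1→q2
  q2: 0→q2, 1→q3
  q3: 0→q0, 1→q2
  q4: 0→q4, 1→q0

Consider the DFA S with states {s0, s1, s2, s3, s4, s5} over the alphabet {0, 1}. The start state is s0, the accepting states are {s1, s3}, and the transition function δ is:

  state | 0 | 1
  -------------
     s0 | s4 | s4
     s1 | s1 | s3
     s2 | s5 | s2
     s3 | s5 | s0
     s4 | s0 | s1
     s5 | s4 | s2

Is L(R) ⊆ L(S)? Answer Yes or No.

No

The string 0 is in L(R) but not in L(S).
So L(R) ⊄ L(S).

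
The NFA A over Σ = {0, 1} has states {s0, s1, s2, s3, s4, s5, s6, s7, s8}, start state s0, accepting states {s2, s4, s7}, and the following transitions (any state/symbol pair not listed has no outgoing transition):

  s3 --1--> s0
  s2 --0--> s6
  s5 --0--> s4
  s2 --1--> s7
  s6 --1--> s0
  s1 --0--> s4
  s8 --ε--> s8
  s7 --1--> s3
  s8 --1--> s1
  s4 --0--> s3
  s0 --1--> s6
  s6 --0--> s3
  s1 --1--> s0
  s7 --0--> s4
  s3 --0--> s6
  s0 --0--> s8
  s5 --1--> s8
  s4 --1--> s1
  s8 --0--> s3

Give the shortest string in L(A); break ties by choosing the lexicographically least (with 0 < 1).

A breadth-first search from s0 reaches an accepting state first via the path s0 → s8 → s1 → s4 on input 010.
No string of length < 3 is accepted (BFS exhausts all shorter strings without reaching an accepting state), and 010 is the lexicographically least accepting string of length 3.

010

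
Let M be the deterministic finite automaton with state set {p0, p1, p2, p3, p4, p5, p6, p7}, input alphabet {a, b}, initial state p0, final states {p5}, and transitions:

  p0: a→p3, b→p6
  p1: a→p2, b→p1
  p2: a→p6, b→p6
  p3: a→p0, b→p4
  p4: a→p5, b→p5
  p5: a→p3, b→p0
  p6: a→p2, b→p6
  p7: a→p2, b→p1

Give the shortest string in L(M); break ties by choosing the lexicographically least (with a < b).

aba

A breadth-first search from p0 reaches an accepting state first via the path p0 → p3 → p4 → p5 on input aba.
No string of length < 3 is accepted (BFS exhausts all shorter strings without reaching an accepting state), and aba is the lexicographically least accepting string of length 3.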